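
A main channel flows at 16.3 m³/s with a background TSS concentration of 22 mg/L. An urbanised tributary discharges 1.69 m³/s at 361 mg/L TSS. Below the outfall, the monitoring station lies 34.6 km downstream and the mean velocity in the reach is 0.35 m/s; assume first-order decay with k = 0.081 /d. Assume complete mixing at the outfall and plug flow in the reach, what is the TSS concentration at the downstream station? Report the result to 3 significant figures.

Conservation of mass: C = (16.30·22.00 + 1.690·361.0) / 17.99 = 968.7/17.99 = 53.85 mg/L.
Travel time t = 34.6·1000 / 0.35 = 98860 s = 27.46 h.
Applying C = C₀e^(−kt): 53.85 × 0.9115 = 49.08 mg/L.

49.1 mg/L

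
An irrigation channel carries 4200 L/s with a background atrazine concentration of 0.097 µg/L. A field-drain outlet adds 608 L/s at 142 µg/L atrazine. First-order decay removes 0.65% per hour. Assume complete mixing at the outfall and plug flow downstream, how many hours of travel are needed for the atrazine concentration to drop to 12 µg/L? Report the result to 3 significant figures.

62.5 h

Conservation of mass: C = (4200·0.09700 + 608.0·142.0) / 4808 = 86740/4808 = 18.04 µg/L.
0.65%/h lost → k = −ln(1 − 0.0065) = 0.006521 h⁻¹.
18.04·exp(−k·t) = 12 → t = ln(18.04/12)/k = 225100 s = 62.53 h.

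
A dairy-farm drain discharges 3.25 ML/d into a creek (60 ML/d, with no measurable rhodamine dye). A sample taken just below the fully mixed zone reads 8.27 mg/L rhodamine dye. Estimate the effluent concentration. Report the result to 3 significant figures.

Mass balance: 60.00·0 + 3.250·Cₑ = 63.25·8.270
→ Cₑ = (63.25·8.270 − 60.00·0) / 3.250 = 160.9 mg/L.

161 mg/L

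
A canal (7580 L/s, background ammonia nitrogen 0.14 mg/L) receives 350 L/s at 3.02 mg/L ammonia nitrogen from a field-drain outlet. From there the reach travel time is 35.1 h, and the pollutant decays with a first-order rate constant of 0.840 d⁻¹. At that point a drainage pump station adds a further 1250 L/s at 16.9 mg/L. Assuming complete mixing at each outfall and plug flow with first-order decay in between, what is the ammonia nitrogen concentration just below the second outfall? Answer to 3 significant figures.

2.37 mg/L

After mixing, C = (7580·0.1400 + 350.0·3.020) / 7930 = 2118/7930 = 0.2671 mg/L; combined flow 7930 L/s.
Decay over the reach: 0.2671·exp(−kt) = 0.2671·0.2927 = 0.07819 mg/L.
Second outfall: C = (7930·0.07819 + 1250·16.90)/9180 = 2.369 mg/L.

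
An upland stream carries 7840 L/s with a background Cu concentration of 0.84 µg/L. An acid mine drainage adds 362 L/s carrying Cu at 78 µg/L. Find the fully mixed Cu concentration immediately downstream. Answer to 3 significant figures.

4.25 µg/L

Mixed concentration C = ΣQC/ΣQ = (7840·0.8400 + 362.0·78.00) / 8202 = 34820/8202 = 4.246 µg/L.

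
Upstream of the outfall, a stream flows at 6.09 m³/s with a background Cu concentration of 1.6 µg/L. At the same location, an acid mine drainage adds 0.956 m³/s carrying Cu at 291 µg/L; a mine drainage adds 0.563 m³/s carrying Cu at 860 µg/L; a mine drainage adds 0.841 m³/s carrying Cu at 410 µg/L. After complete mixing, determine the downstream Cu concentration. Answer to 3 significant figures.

After mixing, C = (6.090·1.600 + 0.9560·291.0 + 0.5630·860.0 + 0.8410·410.0) / 8.450 = 1117/8.450 = 132.2 µg/L.

132 µg/L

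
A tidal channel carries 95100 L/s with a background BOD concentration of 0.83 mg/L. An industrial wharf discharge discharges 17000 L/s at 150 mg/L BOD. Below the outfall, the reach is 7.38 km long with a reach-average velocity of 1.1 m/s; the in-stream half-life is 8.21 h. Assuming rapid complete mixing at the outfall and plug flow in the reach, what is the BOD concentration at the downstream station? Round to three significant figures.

After mixing, C = (95100·0.8300 + 17000·150.0) / 112100 = 2629000/112100 = 23.45 mg/L.
Travel time t = 7.38·1000 / 1.1 = 6709 s = 1.864 h.
Half-life 8.21 h → k = ln 2 / 8.21 = 0.08443 h⁻¹ = 2.026 d⁻¹.
Decay over the reach: 23.45·exp(−kt) = 23.45·0.8544 = 20.04 mg/L.

20.0 mg/L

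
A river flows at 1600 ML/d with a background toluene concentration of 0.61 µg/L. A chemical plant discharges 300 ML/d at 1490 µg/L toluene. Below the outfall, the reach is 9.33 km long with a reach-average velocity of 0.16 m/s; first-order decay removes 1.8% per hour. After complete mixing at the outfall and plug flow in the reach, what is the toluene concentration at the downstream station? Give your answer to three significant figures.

Conservation of mass: C = (1600·0.6100 + 300.0·1490) / 1900 = 448000/1900 = 235.8 µg/L.
Travel time t = 9.33·1000 / 0.16 = 58310 s = 16.20 h.
1.8%/h lost → k = −ln(1 − 0.018) = 0.01816 h⁻¹.
First-order decay: C = 235.8·exp(−k·t) = 235.8·0.7451 = 175.7 µg/L.

176 µg/L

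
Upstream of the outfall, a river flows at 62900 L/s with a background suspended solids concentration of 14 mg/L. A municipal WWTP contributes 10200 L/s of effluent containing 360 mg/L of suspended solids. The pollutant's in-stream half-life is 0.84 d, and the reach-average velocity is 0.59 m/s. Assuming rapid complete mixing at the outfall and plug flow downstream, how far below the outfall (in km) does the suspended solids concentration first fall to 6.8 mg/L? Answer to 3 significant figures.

137 km

Flow-weighted average: C = (62900·14.00 + 10200·360.0) / 73100 = 4553000/73100 = 62.28 mg/L.
Half-life 0.84 d → k = ln 2 / 0.84 = 0.8252 d⁻¹.
Set 62.28·exp(−k·t) = 6.8 → t = ln(62.28/6.8)/k = 231900 s = 64.41 h.
Distance = v·t = 0.59·231900 = 136800 m = 136.8 km.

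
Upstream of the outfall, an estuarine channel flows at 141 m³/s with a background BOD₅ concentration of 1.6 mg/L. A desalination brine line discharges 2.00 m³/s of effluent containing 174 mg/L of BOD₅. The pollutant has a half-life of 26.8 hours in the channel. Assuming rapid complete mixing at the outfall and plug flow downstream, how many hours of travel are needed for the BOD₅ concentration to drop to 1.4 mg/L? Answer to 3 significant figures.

40.7 h

Mass balance: C = (141.0·1.600 + 2.000·174.0) / 143.0 = 573.6/143.0 = 4.011 mg/L.
Half-life 26.8 h → k = ln 2 / 26.8 = 0.02586 h⁻¹ = 0.6207 d⁻¹.
4.011·exp(−k·t) = 1.4 → t = ln(4.011/1.4)/k = 146500 s = 40.70 h.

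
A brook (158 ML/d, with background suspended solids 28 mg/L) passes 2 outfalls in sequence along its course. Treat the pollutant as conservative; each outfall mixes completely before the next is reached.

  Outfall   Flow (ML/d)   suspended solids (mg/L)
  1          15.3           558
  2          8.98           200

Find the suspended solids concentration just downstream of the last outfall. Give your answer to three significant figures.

81.0 mg/L

After outfall 1: Q = 158.0 + 15.30 = 173.3 ML/d; C = (158.0·28.00 + 15.30·558.0)/173.3 = 74.79 mg/L.
After outfall 2: Q = 173.3 + 8.980 = 182.3 ML/d; C = (173.3·74.79 + 8.980·200.0)/182.3 = 80.96 mg/L.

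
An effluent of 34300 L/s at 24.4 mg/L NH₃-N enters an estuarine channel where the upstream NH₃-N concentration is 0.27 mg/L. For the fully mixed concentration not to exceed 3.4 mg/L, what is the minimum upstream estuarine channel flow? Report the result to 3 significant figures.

Set C_mix = 3.4: (Q·0.2700 + 34300·24.40) / (Q + 34300) = 3.4
→ Q = 34300·(24.40 − 3.4)/(3.4 − 0.2700) = 230100 L/s.

230000 L/s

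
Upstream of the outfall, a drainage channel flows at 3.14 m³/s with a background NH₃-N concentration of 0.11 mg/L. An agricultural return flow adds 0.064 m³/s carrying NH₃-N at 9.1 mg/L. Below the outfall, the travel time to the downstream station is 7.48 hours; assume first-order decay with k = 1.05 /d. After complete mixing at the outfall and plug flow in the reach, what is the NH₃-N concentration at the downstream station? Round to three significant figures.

After mixing, C = (3.140·0.1100 + 0.06400·9.100) / 3.204 = 0.9278/3.204 = 0.2896 mg/L.
Applying C = C₀e^(−kt): 0.2896 × 0.7209 = 0.2088 mg/L.

0.209 mg/L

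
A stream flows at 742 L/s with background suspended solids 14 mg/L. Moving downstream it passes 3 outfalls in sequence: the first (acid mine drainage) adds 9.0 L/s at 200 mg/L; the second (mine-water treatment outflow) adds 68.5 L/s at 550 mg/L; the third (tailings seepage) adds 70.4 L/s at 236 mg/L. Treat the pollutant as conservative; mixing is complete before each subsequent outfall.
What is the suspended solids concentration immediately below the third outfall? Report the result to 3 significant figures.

After outfall 1: Q = 742.0 + 9.000 = 751.0 L/s; C = (742.0·14.00 + 9.000·200.0)/751.0 = 16.23 mg/L.
After outfall 2: Q = 751.0 + 68.50 = 819.5 L/s; C = (751.0·16.23 + 68.50·550.0)/819.5 = 60.85 mg/L.
After outfall 3: Q = 819.5 + 70.40 = 889.9 L/s; C = (819.5·60.85 + 70.40·236.0)/889.9 = 74.70 mg/L.

74.7 mg/L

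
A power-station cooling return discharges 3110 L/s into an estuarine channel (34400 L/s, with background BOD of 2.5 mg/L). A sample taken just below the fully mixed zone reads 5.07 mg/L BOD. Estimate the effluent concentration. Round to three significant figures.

Mass balance: 34400·2.500 + 3110·Cₑ = 37510·5.070
→ Cₑ = (37510·5.070 − 34400·2.500) / 3110 = 33.50 mg/L.

33.5 mg/L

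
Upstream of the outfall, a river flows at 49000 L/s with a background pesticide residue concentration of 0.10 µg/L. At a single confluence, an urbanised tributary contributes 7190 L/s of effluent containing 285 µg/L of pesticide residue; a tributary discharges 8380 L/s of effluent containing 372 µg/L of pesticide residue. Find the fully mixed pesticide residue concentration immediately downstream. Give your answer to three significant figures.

80.1 µg/L

Flow-weighted average: C = (49000·0.1000 + 7190·285.0 + 8380·372.0) / 64570 = 5171000/64570 = 80.09 µg/L.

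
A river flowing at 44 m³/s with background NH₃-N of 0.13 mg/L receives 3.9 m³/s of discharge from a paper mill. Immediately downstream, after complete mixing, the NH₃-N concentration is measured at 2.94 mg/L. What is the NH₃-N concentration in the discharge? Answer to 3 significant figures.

34.6 mg/L

Mass balance: 44.00·0.1300 + 3.900·Cₑ = 47.90·2.940
→ Cₑ = (47.90·2.940 − 44.00·0.1300) / 3.900 = 34.64 mg/L.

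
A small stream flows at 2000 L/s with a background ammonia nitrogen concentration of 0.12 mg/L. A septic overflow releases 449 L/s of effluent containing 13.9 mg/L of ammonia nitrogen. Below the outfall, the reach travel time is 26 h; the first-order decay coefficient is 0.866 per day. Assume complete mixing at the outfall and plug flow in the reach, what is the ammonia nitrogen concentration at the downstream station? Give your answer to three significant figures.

1.04 mg/L

Mass balance: C = (2000·0.1200 + 449.0·13.90) / 2449 = 6481/2449 = 2.646 mg/L.
First-order decay: C = 2.646·exp(−k·t) = 2.646·0.3913 = 1.036 mg/L.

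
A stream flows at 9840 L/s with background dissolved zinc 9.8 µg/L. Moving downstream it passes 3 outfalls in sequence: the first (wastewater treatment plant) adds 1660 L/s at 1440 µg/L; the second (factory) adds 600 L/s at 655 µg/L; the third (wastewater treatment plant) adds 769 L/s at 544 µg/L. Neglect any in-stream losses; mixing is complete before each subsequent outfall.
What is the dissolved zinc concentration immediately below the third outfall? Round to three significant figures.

256 µg/L

After outfall 1: Q = 9840 + 1660 = 11500 L/s; C = (9840·9.800 + 1660·1440)/11500 = 216.2 µg/L.
After outfall 2: Q = 11500 + 600.0 = 12100 L/s; C = (11500·216.2 + 600.0·655.0)/12100 = 238.0 µg/L.
After outfall 3: Q = 12100 + 769.0 = 12870 L/s; C = (12100·238.0 + 769.0·544.0)/12870 = 256.3 µg/L.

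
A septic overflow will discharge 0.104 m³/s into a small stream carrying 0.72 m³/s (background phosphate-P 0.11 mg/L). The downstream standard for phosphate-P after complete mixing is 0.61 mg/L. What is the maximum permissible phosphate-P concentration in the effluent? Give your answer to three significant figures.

At the limit, (Qr·Cr + Qe·Cₑ)/(Qr + Qe) = 0.61:
Cₑ = (0.8240·0.61 − 0.7200·0.1100) / 0.1040 = 4.072 mg/L.

4.07 mg/L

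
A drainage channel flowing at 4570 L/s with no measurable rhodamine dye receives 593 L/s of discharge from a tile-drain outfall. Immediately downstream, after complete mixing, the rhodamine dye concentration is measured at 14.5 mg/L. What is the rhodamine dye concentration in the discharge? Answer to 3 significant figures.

Mass balance: 4570·0 + 593.0·Cₑ = 5163·14.50
→ Cₑ = (5163·14.50 − 4570·0) / 593.0 = 126.2 mg/L.

126 mg/L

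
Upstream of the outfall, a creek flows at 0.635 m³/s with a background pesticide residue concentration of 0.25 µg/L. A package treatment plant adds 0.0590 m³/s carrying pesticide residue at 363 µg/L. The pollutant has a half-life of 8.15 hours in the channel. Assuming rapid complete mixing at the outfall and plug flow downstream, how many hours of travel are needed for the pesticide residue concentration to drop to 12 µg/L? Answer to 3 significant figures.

Mixed concentration C = ΣQC/ΣQ = (0.6350·0.2500 + 0.05900·363.0) / 0.6940 = 21.58/0.6940 = 31.09 µg/L.
Half-life 8.15 h → k = ln 2 / 8.15 = 0.08505 h⁻¹ = 2.041 d⁻¹.
31.09·exp(−k·t) = 12 → t = ln(31.09/12)/k = 40290 s = 11.19 h.

11.2 h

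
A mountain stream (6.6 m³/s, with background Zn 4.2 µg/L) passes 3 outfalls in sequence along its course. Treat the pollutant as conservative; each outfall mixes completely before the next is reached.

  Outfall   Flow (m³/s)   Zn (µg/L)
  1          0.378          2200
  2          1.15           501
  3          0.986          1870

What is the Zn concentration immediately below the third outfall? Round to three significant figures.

Outfall 1: combined Q = 6.978 m³/s; C = (6.600·4.200 + 0.3780·2200)/6.978 = 123.1 µg/L.
Outfall 2: combined Q = 8.128 m³/s; C = (6.978·123.1 + 1.150·501.0)/8.128 = 176.6 µg/L.
Outfall 3: combined Q = 9.114 m³/s; C = (8.128·176.6 + 0.9860·1870)/9.114 = 359.8 µg/L.

360 µg/L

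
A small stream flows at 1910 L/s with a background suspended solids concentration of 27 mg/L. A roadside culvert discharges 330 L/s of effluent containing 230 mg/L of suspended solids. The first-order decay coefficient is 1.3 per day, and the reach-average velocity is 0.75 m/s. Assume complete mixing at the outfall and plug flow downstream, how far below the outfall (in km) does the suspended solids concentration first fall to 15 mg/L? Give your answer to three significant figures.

Flow-weighted average: C = (1910·27.00 + 330.0·230.0) / 2240 = 127500/2240 = 56.91 mg/L.
Set 56.91·exp(−k·t) = 15 → t = ln(56.91/15)/k = 88620 s = 24.62 h.
Distance = v·t = 0.75·88620 = 66460 m = 66.46 km.

66.5 km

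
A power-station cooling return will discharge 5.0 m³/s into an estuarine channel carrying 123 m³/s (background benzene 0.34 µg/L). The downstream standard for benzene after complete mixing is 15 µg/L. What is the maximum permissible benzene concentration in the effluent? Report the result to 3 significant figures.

376 µg/L

At the limit, (Qr·Cr + Qe·Cₑ)/(Qr + Qe) = 15:
Cₑ = (128.0·15 − 123.0·0.3400) / 5.000 = 375.6 µg/L.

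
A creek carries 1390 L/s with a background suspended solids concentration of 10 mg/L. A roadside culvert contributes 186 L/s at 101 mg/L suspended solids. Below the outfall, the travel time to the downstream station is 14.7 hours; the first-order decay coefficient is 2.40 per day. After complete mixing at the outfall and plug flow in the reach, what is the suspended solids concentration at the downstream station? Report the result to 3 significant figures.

After mixing, C = (1390·10.00 + 186.0·101.0) / 1576 = 32690/1576 = 20.74 mg/L.
Decay over the reach: 20.74·exp(−kt) = 20.74·0.2299 = 4.769 mg/L.

4.77 mg/L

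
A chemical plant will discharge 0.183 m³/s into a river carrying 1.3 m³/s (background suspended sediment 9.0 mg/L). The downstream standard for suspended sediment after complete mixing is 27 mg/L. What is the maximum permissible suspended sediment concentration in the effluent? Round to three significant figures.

At the limit, (Qr·Cr + Qe·Cₑ)/(Qr + Qe) = 27:
Cₑ = (1.483·27 − 1.300·9.000) / 0.1830 = 154.9 mg/L.

155 mg/L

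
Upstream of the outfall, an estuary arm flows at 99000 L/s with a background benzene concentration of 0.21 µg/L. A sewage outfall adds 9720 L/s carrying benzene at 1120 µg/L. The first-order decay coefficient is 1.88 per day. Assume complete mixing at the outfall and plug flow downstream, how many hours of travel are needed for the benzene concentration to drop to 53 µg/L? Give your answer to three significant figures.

Flow-weighted average: C = (99000·0.2100 + 9720·1120) / 108700 = 10910000/108700 = 100.3 µg/L.
100.3·exp(−k·t) = 53 → t = ln(100.3/53)/k = 29330 s = 8.146 h.

8.15 h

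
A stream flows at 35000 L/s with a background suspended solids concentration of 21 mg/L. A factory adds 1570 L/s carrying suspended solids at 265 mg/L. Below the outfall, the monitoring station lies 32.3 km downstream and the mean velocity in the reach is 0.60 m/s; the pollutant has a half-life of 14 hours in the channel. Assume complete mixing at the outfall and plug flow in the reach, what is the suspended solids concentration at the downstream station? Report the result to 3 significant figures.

15.0 mg/L

Flow-weighted average: C = (35000·21.00 + 1570·265.0) / 36570 = 1151000/36570 = 31.48 mg/L.
Travel time t = 32.3·1000 / 0.60 = 53830 s = 14.95 h.
Half-life 14 h → k = ln 2 / 14 = 0.04951 h⁻¹ = 1.188 d⁻¹.
After decay, C = 31.48 × e^(−kt) = 31.48 × 0.4769 = 15.01 mg/L.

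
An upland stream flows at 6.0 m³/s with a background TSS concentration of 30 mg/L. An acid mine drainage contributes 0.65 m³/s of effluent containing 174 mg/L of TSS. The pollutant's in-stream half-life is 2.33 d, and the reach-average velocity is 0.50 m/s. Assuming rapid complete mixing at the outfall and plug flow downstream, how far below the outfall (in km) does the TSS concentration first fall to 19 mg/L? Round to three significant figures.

122 km

Conservation of mass: C = (6.000·30.00 + 0.6500·174.0) / 6.650 = 293.1/6.650 = 44.08 mg/L.
Half-life 2.33 d → k = ln 2 / 2.33 = 0.2975 d⁻¹.
Set 44.08·exp(−k·t) = 19 → t = ln(44.08/19)/k = 244400 s = 67.89 h.
Distance = v·t = 0.50·244400 = 122200 m = 122.2 km.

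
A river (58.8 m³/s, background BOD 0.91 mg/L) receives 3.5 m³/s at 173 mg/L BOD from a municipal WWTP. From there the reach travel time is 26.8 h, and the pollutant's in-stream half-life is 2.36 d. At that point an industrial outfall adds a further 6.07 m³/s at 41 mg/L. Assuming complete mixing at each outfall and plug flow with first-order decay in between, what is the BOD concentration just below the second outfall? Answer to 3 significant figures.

Flow-weighted average: C = (58.80·0.9100 + 3.500·173.0) / 62.30 = 659.0/62.30 = 10.58 mg/L; combined flow 62.30 m³/s.
Half-life 2.36 d → k = ln 2 / 2.36 = 0.2937 d⁻¹.
First-order decay: C = 10.58·exp(−k·t) = 10.58·0.7204 = 7.620 mg/L.
Second outfall: C = (62.30·7.620 + 6.070·41.00)/68.37 = 10.58 mg/L.

10.6 mg/L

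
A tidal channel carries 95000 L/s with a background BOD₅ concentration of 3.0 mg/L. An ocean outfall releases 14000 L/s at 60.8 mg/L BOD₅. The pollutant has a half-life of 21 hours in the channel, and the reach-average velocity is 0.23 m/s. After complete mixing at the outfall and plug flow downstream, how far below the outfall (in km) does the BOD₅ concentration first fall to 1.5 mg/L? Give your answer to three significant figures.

48.6 km

Mixed concentration C = ΣQC/ΣQ = (95000·3.000 + 14000·60.80) / 109000 = 1136000/109000 = 10.42 mg/L.
Half-life 21 h → k = ln 2 / 21 = 0.03301 h⁻¹ = 0.7922 d⁻¹.
Set 10.42·exp(−k·t) = 1.5 → t = ln(10.42/1.5)/k = 211400 s = 58.73 h.
Distance = v·t = 0.23·211400 = 48630 m = 48.63 km.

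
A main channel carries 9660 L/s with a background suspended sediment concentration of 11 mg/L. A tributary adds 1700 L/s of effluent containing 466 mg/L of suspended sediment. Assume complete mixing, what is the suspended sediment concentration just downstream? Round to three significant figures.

79.1 mg/L

Mass balance: C = (9660·11.00 + 1700·466.0) / 11360 = 898500/11360 = 79.09 mg/L.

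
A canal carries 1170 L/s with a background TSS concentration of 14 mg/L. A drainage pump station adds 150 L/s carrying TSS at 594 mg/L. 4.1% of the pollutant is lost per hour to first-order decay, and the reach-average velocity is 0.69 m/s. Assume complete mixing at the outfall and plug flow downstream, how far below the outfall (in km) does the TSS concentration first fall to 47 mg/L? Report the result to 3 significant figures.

31.5 km

Conservation of mass: C = (1170·14.00 + 150.0·594.0) / 1320 = 105500/1320 = 79.91 mg/L.
4.1%/h lost → k = −ln(1 − 0.041) = 0.04186 h⁻¹.
Set 79.91·exp(−k·t) = 47 → t = ln(79.91/47)/k = 45640 s = 12.68 h.
Distance = v·t = 0.69·45640 = 31490 m = 31.49 km.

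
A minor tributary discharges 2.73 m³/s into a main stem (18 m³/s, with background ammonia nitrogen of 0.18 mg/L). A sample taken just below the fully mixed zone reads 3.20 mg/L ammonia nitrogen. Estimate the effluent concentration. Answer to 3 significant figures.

Mass balance: 18.00·0.1800 + 2.730·Cₑ = 20.73·3.200
→ Cₑ = (20.73·3.200 − 18.00·0.1800) / 2.730 = 23.11 mg/L.

23.1 mg/L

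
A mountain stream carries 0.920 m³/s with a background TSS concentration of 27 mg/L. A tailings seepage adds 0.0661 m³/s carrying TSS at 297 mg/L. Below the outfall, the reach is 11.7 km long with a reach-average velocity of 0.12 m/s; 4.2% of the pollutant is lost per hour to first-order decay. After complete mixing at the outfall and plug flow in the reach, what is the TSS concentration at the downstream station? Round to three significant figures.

14.1 mg/L

Mass balance: C = (0.9200·27.00 + 0.06610·297.0) / 0.9861 = 44.47/0.9861 = 45.10 mg/L.
Travel time t = 11.7·1000 / 0.12 = 97500 s = 27.08 h.
4.2%/h lost → k = −ln(1 − 0.042) = 0.04291 h⁻¹.
Decay over the reach: 45.10·exp(−kt) = 45.10·0.3128 = 14.11 mg/L.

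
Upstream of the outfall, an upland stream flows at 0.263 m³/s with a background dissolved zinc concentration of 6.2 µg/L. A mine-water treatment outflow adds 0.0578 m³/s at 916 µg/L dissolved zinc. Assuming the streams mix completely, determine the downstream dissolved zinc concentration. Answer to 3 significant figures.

After mixing, C = (0.2630·6.200 + 0.05780·916.0) / 0.3208 = 54.58/0.3208 = 170.1 µg/L.

170 µg/L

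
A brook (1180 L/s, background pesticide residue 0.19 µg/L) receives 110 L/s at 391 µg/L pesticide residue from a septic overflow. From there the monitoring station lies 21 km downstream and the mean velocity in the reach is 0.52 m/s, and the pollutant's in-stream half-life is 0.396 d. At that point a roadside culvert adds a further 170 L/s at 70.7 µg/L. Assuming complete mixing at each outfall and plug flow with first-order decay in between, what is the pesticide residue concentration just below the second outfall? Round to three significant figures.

21.3 µg/L

Mass balance: C = (1180·0.1900 + 110.0·391.0) / 1290 = 43230/1290 = 33.51 µg/L; combined flow 1290 L/s.
Travel time t = 21·1000 / 0.52 = 40380 s = 11.22 h.
Half-life 0.396 d → k = ln 2 / 0.396 = 1.750 d⁻¹.
After decay, C = 33.51 × e^(−kt) = 33.51 × 0.4412 = 14.79 µg/L.
Second outfall: C = (1290·14.79 + 170.0·70.70)/1460 = 21.30 µg/L.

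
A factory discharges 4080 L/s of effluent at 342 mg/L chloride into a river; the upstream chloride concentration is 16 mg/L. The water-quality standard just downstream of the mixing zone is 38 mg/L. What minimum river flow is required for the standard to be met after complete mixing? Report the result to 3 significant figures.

56400 L/s

Set C_mix = 38: (Q·16.00 + 4080·342.0) / (Q + 4080) = 38
→ Q = 4080·(342.0 − 38)/(38 − 16.00) = 56380 L/s.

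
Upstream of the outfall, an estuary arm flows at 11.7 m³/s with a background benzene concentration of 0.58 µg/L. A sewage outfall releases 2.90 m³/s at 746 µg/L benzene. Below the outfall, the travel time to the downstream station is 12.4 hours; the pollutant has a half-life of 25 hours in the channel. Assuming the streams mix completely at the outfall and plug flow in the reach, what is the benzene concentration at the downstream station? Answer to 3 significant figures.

Flow-weighted average: C = (11.70·0.5800 + 2.900·746.0) / 14.60 = 2170/14.60 = 148.6 µg/L.
Half-life 25 h → k = ln 2 / 25 = 0.02773 h⁻¹ = 0.6654 d⁻¹.
Decay over the reach: 148.6·exp(−kt) = 148.6·0.7091 = 105.4 µg/L.

105 µg/L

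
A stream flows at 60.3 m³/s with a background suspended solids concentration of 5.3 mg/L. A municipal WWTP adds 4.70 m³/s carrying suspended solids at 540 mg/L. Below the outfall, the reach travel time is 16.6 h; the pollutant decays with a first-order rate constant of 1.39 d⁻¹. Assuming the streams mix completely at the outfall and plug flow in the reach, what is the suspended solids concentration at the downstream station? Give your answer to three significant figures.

After mixing, C = (60.30·5.300 + 4.700·540.0) / 65.00 = 2858/65.00 = 43.96 mg/L.
After decay, C = 43.96 × e^(−kt) = 43.96 × 0.3824 = 16.81 mg/L.

16.8 mg/L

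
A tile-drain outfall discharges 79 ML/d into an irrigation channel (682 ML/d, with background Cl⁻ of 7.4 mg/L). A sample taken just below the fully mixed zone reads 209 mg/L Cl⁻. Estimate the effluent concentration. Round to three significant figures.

Mass balance: 682.0·7.400 + 79.00·Cₑ = 761.0·209.0
→ Cₑ = (761.0·209.0 − 682.0·7.400) / 79.00 = 1949 mg/L.

1950 mg/L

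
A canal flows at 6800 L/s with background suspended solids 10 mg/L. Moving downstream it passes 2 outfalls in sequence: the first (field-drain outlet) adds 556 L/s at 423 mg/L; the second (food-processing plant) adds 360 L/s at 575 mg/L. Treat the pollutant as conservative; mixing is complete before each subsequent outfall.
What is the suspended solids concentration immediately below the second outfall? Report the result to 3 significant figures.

Below outfall 1: Q → 7356 L/s, C = (6800·10.00 + 556.0·423.0)/7356 = 41.22 mg/L.
Below outfall 2: Q → 7716 L/s, C = (7356·41.22 + 360.0·575.0)/7716 = 66.12 mg/L.

66.1 mg/L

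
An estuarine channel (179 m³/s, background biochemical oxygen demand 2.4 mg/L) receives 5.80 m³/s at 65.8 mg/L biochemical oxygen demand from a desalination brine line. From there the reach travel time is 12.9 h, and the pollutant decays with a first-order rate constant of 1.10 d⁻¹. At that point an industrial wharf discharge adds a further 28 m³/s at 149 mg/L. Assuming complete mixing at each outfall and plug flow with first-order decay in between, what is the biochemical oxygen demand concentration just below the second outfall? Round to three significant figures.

After mixing, C = (179.0·2.400 + 5.800·65.80) / 184.8 = 811.2/184.8 = 4.390 mg/L; combined flow 184.8 m³/s.
Decay over the reach: 4.390·exp(−kt) = 4.390·0.5536 = 2.430 mg/L.
At the second outfall, C = (184.8·2.430 + 28.00·149.0) / (184.8 + 28.00) = 21.72 mg/L.

21.7 mg/L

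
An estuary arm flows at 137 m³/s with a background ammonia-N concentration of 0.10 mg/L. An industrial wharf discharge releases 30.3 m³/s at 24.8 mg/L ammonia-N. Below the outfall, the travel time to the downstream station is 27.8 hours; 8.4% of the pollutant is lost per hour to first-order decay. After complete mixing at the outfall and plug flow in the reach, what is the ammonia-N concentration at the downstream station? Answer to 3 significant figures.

0.399 mg/L

Conservation of mass: C = (137.0·0.1000 + 30.30·24.80) / 167.3 = 765.1/167.3 = 4.573 mg/L.
8.4%/h lost → k = −ln(1 − 0.084) = 0.08774 h⁻¹.
First-order decay: C = 4.573·exp(−k·t) = 4.573·0.08724 = 0.3990 mg/L.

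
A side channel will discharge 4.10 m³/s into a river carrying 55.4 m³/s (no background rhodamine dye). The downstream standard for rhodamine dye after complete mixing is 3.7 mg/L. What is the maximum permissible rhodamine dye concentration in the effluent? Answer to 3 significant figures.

At the limit, (Qr·Cr + Qe·Cₑ)/(Qr + Qe) = 3.7:
Cₑ = (59.50·3.7 − 55.40·0) / 4.100 = 53.70 mg/L.

53.7 mg/L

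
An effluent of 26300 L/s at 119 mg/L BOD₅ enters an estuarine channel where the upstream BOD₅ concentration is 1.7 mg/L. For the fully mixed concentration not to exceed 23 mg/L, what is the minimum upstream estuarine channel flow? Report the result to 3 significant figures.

119000 L/s

Set C_mix = 23: (Q·1.700 + 26300·119.0) / (Q + 26300) = 23
→ Q = 26300·(119.0 − 23)/(23 − 1.700) = 118500 L/s.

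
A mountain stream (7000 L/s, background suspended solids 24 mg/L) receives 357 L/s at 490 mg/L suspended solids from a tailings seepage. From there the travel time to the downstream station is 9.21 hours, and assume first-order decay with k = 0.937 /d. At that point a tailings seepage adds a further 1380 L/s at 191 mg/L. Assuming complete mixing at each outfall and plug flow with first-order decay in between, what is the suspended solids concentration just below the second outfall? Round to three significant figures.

Mixed concentration C = ΣQC/ΣQ = (7000·24.00 + 357.0·490.0) / 7357 = 342900/7357 = 46.61 mg/L; combined flow 7357 L/s.
Decay over the reach: 46.61·exp(−kt) = 46.61·0.6980 = 32.53 mg/L.
Second outfall: C = (7357·32.53 + 1380·191.0)/8737 = 57.56 mg/L.

57.6 mg/L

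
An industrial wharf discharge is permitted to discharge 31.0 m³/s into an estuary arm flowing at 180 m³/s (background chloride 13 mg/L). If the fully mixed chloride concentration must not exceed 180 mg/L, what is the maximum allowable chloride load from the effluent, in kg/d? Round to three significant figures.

Mass balance at the limit: 180.0·13.00 + 31.00·Cₑ = 211.0·180 → Cₑ = 1150 mg/L.
Load = 31.00 m³/s × 1150 g/m³ × 86 400 s/d = 3079000 kg/d.

3080000 kg/d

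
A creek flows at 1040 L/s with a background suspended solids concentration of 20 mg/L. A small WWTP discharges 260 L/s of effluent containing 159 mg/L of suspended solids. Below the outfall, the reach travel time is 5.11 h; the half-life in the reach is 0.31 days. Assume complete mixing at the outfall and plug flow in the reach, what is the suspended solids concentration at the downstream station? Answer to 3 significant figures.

29.7 mg/L

Conservation of mass: C = (1040·20.00 + 260.0·159.0) / 1300 = 62140/1300 = 47.80 mg/L.
Half-life 0.31 d → k = ln 2 / 0.31 = 2.236 d⁻¹.
First-order decay: C = 47.80·exp(−k·t) = 47.80·0.6212 = 29.69 mg/L.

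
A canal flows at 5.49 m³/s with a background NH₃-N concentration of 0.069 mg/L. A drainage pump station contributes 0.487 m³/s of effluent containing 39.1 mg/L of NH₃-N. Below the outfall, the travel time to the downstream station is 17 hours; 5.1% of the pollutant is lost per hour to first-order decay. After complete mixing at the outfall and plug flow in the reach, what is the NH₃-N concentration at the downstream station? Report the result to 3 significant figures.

Mixed concentration C = ΣQC/ΣQ = (5.490·0.06900 + 0.4870·39.10) / 5.977 = 19.42/5.977 = 3.249 mg/L.
5.1%/h lost → k = −ln(1 − 0.051) = 0.05235 h⁻¹.
Decay over the reach: 3.249·exp(−kt) = 3.249·0.4107 = 1.334 mg/L.

1.33 mg/L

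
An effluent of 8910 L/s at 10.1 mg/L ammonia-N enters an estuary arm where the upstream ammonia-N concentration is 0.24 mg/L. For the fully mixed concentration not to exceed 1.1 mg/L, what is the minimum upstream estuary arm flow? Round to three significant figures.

Set C_mix = 1.1: (Q·0.2400 + 8910·10.10) / (Q + 8910) = 1.1
→ Q = 8910·(10.10 − 1.1)/(1.1 − 0.2400) = 93240 L/s.

93200 L/s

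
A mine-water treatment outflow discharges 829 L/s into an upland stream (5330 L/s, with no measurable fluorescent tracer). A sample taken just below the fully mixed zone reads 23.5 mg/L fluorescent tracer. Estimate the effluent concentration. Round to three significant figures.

175 mg/L

Mass balance: 5330·0 + 829.0·Cₑ = 6159·23.50
→ Cₑ = (6159·23.50 − 5330·0) / 829.0 = 174.6 mg/L.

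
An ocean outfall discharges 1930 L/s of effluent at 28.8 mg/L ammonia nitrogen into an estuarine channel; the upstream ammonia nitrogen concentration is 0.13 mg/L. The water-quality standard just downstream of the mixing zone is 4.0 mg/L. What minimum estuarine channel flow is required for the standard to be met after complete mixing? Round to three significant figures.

12400 L/s

Set C_mix = 4.0: (Q·0.1300 + 1930·28.80) / (Q + 1930) = 4.0
→ Q = 1930·(28.80 − 4.0)/(4.0 − 0.1300) = 12370 L/s.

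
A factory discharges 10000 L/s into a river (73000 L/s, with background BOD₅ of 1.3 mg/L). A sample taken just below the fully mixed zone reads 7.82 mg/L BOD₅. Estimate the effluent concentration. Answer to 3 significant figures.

Mass balance: 73000·1.300 + 10000·Cₑ = 83000·7.820
→ Cₑ = (83000·7.820 − 73000·1.300) / 10000 = 55.42 mg/L.

55.4 mg/L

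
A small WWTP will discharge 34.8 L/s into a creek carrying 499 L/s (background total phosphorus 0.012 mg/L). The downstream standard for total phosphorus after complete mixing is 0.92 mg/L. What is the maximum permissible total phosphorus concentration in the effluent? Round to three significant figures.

13.9 mg/L

At the limit, (Qr·Cr + Qe·Cₑ)/(Qr + Qe) = 0.92:
Cₑ = (533.8·0.92 − 499.0·0.01200) / 34.80 = 13.94 mg/L.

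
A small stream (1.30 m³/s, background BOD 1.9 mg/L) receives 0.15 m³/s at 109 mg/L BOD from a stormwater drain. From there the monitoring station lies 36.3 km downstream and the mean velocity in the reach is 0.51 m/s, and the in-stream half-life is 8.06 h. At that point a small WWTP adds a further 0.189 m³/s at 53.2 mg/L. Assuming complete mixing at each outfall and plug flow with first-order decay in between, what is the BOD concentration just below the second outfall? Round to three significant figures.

After mixing, C = (1.300·1.900 + 0.1500·109.0) / 1.450 = 18.82/1.450 = 12.98 mg/L; combined flow 1.450 m³/s.
Travel time t = 36.3·1000 / 0.51 = 71180 s = 19.77 h.
Half-life 8.06 h → k = ln 2 / 8.06 = 0.08600 h⁻¹ = 2.064 d⁻¹.
First-order decay: C = 12.98·exp(−k·t) = 12.98·0.1826 = 2.370 mg/L.
Second outfall: C = (1.450·2.370 + 0.1890·53.20)/1.639 = 8.232 mg/L.

8.23 mg/L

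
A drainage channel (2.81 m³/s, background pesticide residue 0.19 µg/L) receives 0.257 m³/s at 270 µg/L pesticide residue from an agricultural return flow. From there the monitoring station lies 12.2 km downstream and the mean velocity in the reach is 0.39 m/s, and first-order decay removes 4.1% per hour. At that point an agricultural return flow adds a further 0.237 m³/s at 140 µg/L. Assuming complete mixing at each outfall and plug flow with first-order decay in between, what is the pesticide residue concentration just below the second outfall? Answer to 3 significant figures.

Mass balance: C = (2.810·0.1900 + 0.2570·270.0) / 3.067 = 69.92/3.067 = 22.80 µg/L; combined flow 3.067 m³/s.
Travel time t = 12.2·1000 / 0.39 = 31280 s = 8.689 h.
4.1%/h lost → k = −ln(1 − 0.041) = 0.04186 h⁻¹.
After decay, C = 22.80 × e^(−kt) = 22.80 × 0.6950 = 15.85 µg/L.
At the second outfall, C = (3.067·15.85 + 0.2370·140.0) / (3.067 + 0.2370) = 24.75 µg/L.

24.8 µg/L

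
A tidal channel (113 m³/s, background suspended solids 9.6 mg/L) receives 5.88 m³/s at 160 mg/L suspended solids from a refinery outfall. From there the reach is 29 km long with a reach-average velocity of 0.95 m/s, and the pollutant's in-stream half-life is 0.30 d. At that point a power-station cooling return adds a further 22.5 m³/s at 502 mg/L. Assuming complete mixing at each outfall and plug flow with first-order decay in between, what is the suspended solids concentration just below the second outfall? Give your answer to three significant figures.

Conservation of mass: C = (113.0·9.600 + 5.880·160.0) / 118.9 = 2026/118.9 = 17.04 mg/L; combined flow 118.9 m³/s.
Travel time t = 29·1000 / 0.95 = 30530 s = 8.480 h.
Half-life 0.30 d → k = ln 2 / 0.30 = 2.310 d⁻¹.
First-order decay: C = 17.04·exp(−k·t) = 17.04·0.4421 = 7.532 mg/L.
At the second outfall, C = (118.9·7.532 + 22.50·502.0) / (118.9 + 22.50) = 86.22 mg/L.

86.2 mg/L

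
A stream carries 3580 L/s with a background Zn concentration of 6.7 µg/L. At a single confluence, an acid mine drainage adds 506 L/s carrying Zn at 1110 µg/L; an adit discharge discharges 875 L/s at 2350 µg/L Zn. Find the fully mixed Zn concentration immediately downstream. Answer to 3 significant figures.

Mixed concentration C = ΣQC/ΣQ = (3580·6.700 + 506.0·1110 + 875.0·2350) / 4961 = 2642000/4961 = 532.5 µg/L.

533 µg/L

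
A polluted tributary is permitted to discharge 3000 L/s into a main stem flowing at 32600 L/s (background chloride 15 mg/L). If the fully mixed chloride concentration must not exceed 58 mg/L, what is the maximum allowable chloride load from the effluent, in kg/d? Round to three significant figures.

136000 kg/d

Mass balance at the limit: 32600·15.00 + 3000·Cₑ = 35600·58 → Cₑ = 525.3 mg/L.
3000 L/s = 3.000 m³/s. Load = 3.000 m³/s × 525.3 g/m³ × 86 400 s/d = 136100 kg/d.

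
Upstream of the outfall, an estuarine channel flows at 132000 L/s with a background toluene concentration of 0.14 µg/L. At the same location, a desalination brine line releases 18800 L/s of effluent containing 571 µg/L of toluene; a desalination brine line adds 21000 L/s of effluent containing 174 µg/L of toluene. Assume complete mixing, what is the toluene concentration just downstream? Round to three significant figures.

83.9 µg/L

Conservation of mass: C = (132000·0.1400 + 18800·571.0 + 21000·174.0) / 171800 = 14410000/171800 = 83.86 µg/L.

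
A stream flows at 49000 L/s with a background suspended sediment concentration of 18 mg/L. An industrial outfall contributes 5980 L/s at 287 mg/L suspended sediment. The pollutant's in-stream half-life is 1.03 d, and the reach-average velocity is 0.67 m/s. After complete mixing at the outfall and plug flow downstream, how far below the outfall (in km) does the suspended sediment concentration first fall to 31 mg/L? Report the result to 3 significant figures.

Mass balance: C = (49000·18.00 + 5980·287.0) / 54980 = 2598000/54980 = 47.26 mg/L.
Half-life 1.03 d → k = ln 2 / 1.03 = 0.6730 d⁻¹.
Set 47.26·exp(−k·t) = 31 → t = ln(47.26/31)/k = 54130 s = 15.04 h.
Distance = v·t = 0.67·54130 = 36270 m = 36.27 km.

36.3 km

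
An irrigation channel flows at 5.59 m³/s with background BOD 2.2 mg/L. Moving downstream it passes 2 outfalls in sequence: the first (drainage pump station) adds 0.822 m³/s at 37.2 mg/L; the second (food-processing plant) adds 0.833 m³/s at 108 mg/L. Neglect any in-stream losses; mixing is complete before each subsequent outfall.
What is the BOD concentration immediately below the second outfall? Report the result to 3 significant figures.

18.3 mg/L

Outfall 1: combined Q = 6.412 m³/s; C = (5.590·2.200 + 0.8220·37.20)/6.412 = 6.687 mg/L.
Outfall 2: combined Q = 7.245 m³/s; C = (6.412·6.687 + 0.8330·108.0)/7.245 = 18.34 mg/L.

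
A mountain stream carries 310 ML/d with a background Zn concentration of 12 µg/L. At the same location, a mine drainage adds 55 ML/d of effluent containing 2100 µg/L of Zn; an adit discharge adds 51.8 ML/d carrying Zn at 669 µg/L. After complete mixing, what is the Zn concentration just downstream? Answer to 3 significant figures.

369 µg/L

Flow-weighted average: C = (310.0·12.00 + 55.00·2100 + 51.80·669.0) / 416.8 = 153900/416.8 = 369.2 µg/L.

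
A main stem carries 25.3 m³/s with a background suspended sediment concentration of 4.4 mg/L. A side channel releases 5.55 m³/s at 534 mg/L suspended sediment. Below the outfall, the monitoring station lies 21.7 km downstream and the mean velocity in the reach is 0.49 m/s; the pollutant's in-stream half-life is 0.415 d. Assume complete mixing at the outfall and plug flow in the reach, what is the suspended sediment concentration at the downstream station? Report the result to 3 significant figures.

Flow-weighted average: C = (25.30·4.400 + 5.550·534.0) / 30.85 = 3075/30.85 = 99.68 mg/L.
Travel time t = 21.7·1000 / 0.49 = 44290 s = 12.30 h.
Half-life 0.415 d → k = ln 2 / 0.415 = 1.670 d⁻¹.
After decay, C = 99.68 × e^(−kt) = 99.68 × 0.4248 = 42.34 mg/L.

42.3 mg/L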